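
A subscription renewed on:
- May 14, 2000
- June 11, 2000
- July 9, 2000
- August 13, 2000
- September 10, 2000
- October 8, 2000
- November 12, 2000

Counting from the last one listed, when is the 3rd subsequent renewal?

All dates are Sundays, 28, 28, 35, 28, 28, 35 days apart.
Specifically, the 2nd Sunday of each month.
December 2000 — 2nd Sunday is December 10, 2000.
January 2001 — 2nd Sunday is January 14, 2001.
2nd Sunday of February 2001: February 11, 2001.

February 11, 2001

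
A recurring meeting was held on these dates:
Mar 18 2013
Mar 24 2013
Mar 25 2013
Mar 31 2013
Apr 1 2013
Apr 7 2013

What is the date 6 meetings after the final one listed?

Apr 28 2013

Every event lands on a Monday or Sunday (gaps cycle 6, 1, 6, 1, 6).
So the schedule is: every Monday and Sunday.
Next Monday: Apr 8 2013.
The following Sunday is Apr 14 2013.
The following Monday is Apr 15 2013.
The following Sunday is Apr 21 2013.
Next Monday: Apr 22 2013.
The following Sunday is Apr 28 2013.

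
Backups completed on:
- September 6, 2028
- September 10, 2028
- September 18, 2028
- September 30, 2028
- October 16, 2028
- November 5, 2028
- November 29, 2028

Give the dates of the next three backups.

December 27, 2028; January 28, 2029; March 5, 2029

The spacing grows by 4 each time: 4, 8, 12, 16, 20, 24 days.
Next gap: 28 days. November 29, 2028 + 28 days = December 27, 2028.
Next gap: 32 days. December 27, 2028 + 32 days = January 28, 2029.
Next gap: 36 days. January 28, 2029 + 36 days = March 5, 2029.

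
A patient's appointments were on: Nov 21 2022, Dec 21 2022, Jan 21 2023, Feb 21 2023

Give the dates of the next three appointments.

Each date is the 21st; the gaps (30, 31, 31) track the month lengths.
The rule is the 21st of each month.
Next: March 2023 → Mar 21 2023.
April 2023: Apr 21 2023.
Next: May 2023 → May 21 2023.

Mar 21 2023, Apr 21 2023, May 21 2023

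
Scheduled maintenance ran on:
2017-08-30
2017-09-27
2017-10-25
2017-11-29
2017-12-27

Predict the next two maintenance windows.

All Wednesdays; the gaps (28, 28, 35, 28) vary with month length.
This is the last Wednesday of each month.
Last Wednesday of January 2018: 2018-01-31.
Last Wednesday of February 2018: 2018-02-28.

2018-01-31, 2018-02-28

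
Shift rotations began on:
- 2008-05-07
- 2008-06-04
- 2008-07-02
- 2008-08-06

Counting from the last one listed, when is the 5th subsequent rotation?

These are Wednesdays at 28- or 35-day spacing (28, 28, 35).
The pattern: 1st Wednesday of the month.
1st Wednesday of September 2008: 2008-09-03.
1st Wednesday of October 2008: 2008-10-01.
November 2008 — 1st Wednesday is 2008-11-05.
December 2008 — 1st Wednesday is 2008-12-03.
January 2009 — 1st Wednesday is 2009-01-07.

2009-01-07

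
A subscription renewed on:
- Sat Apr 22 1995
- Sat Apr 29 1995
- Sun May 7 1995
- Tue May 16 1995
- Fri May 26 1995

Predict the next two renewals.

Tue Jun 6 1995, Sun Jun 18 1995

The spacing grows by 1 each time: 7, 8, 9, 10 days.
Next gap: 11 days. Fri May 26 1995 + 11 days = Tue Jun 6 1995.
Next gap: 12 days. Tue Jun 6 1995 + 12 days = Sun Jun 18 1995.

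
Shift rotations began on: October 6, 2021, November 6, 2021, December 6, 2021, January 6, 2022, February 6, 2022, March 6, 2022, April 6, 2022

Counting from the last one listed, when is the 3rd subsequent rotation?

July 6, 2022

Gaps: 31, 30, 31, 31, 28, 31 days — not constant. Every event is on the 6th of the month.
Pattern: the 6th of each month.
May 2022: May 6, 2022.
Next: June 2022 → June 6, 2022.
July 2022: July 6, 2022.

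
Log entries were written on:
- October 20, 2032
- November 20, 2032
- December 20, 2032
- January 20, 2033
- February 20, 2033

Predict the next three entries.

Gaps: 31, 30, 31, 31 days — not constant. Every event is on the 20th of the month.
Pattern: the 20th of each month.
March 2033: March 20, 2033.
Next: April 2033 → April 20, 2033.
Next: May 2033 → May 20, 2033.

March 20, 2033; April 20, 2033; May 20, 2033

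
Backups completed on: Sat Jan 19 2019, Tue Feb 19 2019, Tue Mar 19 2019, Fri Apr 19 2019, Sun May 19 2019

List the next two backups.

Gaps: 31, 28, 31, 30 days — not constant. Every event is on the 19th of the month.
Pattern: the 19th of each month.
Next: June 2019 → Wed Jun 19 2019.
Next: July 2019 → Fri Jul 19 2019.

Wed Jun 19 2019, Fri Jul 19 2019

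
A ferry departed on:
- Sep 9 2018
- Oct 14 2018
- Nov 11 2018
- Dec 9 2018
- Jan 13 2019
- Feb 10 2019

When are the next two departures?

These are Sundays at 28- or 35-day spacing (35, 28, 28, 35, 28).
The pattern: 2nd Sunday of the month.
2nd Sunday of March 2019: Mar 10 2019.
April 2019 — 2nd Sunday is Apr 14 2019.

Mar 10 2019, Apr 14 2019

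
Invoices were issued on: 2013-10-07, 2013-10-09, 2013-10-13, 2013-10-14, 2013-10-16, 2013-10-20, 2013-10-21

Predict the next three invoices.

2013-10-23, 2013-10-27, 2013-10-28

Gaps: 2, 4, 1, 2, 4, 1 days — not constant, but cyclic with period 3.
The events fall on every Monday, Wednesday and Sunday.
The following Wednesday is 2013-10-23.
The following Sunday is 2013-10-27.
Next Monday: 2013-10-28.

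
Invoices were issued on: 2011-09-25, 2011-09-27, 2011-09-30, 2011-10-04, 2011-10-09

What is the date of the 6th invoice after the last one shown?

Intervals are 2, 3, 4, 5 days — an arithmetic progression with common difference 1.
Next gap: 6 days. 2011-10-09 + 6 days = 2011-10-15.
Next gap: 7 days. 2011-10-15 + 7 days = 2011-10-22.
Next gap: 8 days. 2011-10-22 + 8 days = 2011-10-30.
Next gap: 9 days. 2011-10-30 + 9 days = 2011-11-08.
Next gap: 10 days. 2011-11-08 + 10 days = 2011-11-18.
Next gap: 11 days. 2011-11-18 + 11 days = 2011-11-29.

2011-11-29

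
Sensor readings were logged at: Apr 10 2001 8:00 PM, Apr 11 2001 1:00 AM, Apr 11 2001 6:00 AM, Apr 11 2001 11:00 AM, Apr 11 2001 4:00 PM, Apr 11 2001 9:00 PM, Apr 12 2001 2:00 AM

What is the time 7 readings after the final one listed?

Apr 13 2001 1:00 PM

Gaps: 5, 5, 5, 5, 5, 5 hours — each event is 5 hours after the previous one.
Apr 12 2001 2:00 AM + 5 h = Apr 12 2001 7:00 AM.
Apr 12 2001 7:00 AM + 5 h = Apr 12 2001 12:00 PM.
Apr 12 2001 12:00 PM + 5 h = Apr 12 2001 5:00 PM.
Apr 12 2001 5:00 PM + 5 h = Apr 12 2001 10:00 PM.
Apr 12 2001 10:00 PM + 5 h = Apr 13 2001 3:00 AM.
Apr 13 2001 3:00 AM + 5 h = Apr 13 2001 8:00 AM.
Apr 13 2001 8:00 AM + 5 h = Apr 13 2001 1:00 PM.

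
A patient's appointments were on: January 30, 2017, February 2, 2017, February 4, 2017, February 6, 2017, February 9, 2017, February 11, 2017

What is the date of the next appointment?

Every event lands on a Monday or Thursday or Saturday (gaps cycle 3, 2, 2, 3, 2).
So the schedule is: every Monday, Thursday and Saturday.
Next Monday: February 13, 2017.

February 13, 2017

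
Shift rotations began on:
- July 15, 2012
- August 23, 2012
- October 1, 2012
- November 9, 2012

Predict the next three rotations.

The spacing is 39, 39, 39 days — always 39 days.
November 9, 2012 + 39 days = December 18, 2012.
December 18, 2012 + 39 days = January 26, 2013.
January 26, 2013 + 39 days = March 6, 2013.

December 18, 2012; January 26, 2013; March 6, 2013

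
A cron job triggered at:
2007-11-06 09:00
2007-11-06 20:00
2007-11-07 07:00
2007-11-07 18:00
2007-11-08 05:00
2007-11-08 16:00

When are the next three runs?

2007-11-09 03:00, 2007-11-09 14:00, 2007-11-10 01:00

Spacing: 11, 11, 11, 11, 11 h — constant 11 h.
2007-11-08 16:00 + 11 h = 2007-11-09 03:00.
2007-11-09 03:00 + 11 h = 2007-11-09 14:00.
2007-11-09 14:00 + 11 h = 2007-11-10 01:00.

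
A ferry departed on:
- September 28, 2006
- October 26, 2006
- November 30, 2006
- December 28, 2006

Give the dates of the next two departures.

January 25, 2007; February 22, 2007

These are Thursdays with 28, 35, 28-day gaps.
Each is the final Thursday of its month — November 30, 2006 is past the 28th, so '4th Thursday' doesn't fit.
January 2007 ends with Thursday January 25, 2007.
Last Thursday of February 2007: February 22, 2007.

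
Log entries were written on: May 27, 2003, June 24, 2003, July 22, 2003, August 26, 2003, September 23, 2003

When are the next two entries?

These are Tuesdays at 28- or 35-day spacing (28, 28, 35, 28).
The pattern: 4th Tuesday of the month.
October 2003 — 4th Tuesday is October 28, 2003.
4th Tuesday of November 2003: November 25, 2003.

October 28, 2003; November 25, 2003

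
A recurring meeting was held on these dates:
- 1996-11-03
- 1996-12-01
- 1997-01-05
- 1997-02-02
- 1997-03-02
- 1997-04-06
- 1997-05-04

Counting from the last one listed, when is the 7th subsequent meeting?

All dates are Sundays, 28, 35, 28, 28, 35, 28 days apart.
Specifically, the 1st Sunday of each month.
1st Sunday of June 1997: 1997-06-01.
July 1997 — 1st Sunday is 1997-07-06.
1st Sunday of August 1997: 1997-08-03.
September 1997 — 1st Sunday is 1997-09-07.
October 1997 — 1st Sunday is 1997-10-05.
1st Sunday of November 1997: 1997-11-02.
1st Sunday of December 1997: 1997-12-07.

1997-12-07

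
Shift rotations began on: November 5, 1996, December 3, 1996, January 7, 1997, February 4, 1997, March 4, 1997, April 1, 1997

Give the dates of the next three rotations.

All dates are Tuesdays, 28, 35, 28, 28, 28 days apart.
Specifically, the 1st Tuesday of each month.
May 1997 — 1st Tuesday is May 6, 1997.
June 1997 — 1st Tuesday is June 3, 1997.
July 1997 — 1st Tuesday is July 1, 1997.

May 6, 1997; June 3, 1997; July 1, 1997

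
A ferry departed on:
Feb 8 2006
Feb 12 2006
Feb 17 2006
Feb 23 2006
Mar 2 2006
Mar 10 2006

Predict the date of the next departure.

Mar 19 2006

The spacing grows by 1 each time: 4, 5, 6, 7, 8 days.
Next gap: 9 days. Mar 10 2006 + 9 days = Mar 19 2006.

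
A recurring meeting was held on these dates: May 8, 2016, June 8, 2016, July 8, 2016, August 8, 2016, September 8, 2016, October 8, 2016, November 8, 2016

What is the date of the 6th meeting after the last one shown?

May 8, 2017

The day-of-month is always 8 (31, 30, 31, 31, 30, 31 days between events).
So this recurs on the 8th of each month.
December 2016: December 8, 2016.
January 2017: January 8, 2017.
Next: February 2017 → February 8, 2017.
March 2017: March 8, 2017.
April 2017: April 8, 2017.
Next: May 2017 → May 8, 2017.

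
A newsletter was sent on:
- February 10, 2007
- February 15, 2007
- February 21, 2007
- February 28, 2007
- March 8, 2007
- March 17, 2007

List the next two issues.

Intervals are 5, 6, 7, 8, 9 days — an arithmetic progression with common difference 1.
Next gap: 10 days. March 17, 2007 + 10 days = March 27, 2007.
Next gap: 11 days. March 27, 2007 + 11 days = April 7, 2007.

March 27, 2007; April 7, 2007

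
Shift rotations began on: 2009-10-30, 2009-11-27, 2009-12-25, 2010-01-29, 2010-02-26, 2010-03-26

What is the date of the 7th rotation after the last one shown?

These are Fridays with 28, 28, 35, 28, 28-day gaps.
Each is the final Friday of its month — 2009-10-30 is past the 28th, so '4th Friday' doesn't fit.
April 2010 ends with Friday 2010-04-30.
Last Friday of May 2010: 2010-05-28.
Last Friday of June 2010: 2010-06-25.
July 2010 ends with Friday 2010-07-30.
August 2010 ends with Friday 2010-08-27.
Last Friday of September 2010: 2010-09-24.
October 2010 ends with Friday 2010-10-29.

2010-10-29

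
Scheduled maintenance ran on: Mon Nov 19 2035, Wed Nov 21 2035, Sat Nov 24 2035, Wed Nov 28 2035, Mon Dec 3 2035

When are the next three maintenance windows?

Sun Dec 9 2035, Sun Dec 16 2035, Mon Dec 24 2035

Intervals are 2, 3, 4, 5 days — an arithmetic progression with common difference 1.
Next gap: 6 days. Mon Dec 3 2035 + 6 days = Sun Dec 9 2035.
Next gap: 7 days. Sun Dec 9 2035 + 7 days = Sun Dec 16 2035.
Next gap: 8 days. Sun Dec 16 2035 + 8 days = Mon Dec 24 2035.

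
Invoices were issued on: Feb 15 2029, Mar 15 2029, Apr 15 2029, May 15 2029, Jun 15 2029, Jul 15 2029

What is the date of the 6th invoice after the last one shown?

Jan 15 2030

Each date is the 15th; the gaps (28, 31, 30, 31, 30) track the month lengths.
The rule is the 15th of each month.
Next: August 2029 → Aug 15 2029.
Next: September 2029 → Sep 15 2029.
Next: October 2029 → Oct 15 2029.
November 2029: Nov 15 2029.
December 2029: Dec 15 2029.
January 2030: Jan 15 2030.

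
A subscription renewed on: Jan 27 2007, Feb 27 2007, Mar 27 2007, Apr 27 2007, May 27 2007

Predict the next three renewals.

The day-of-month is always 27 (31, 28, 31, 30 days between events).
So this recurs on the 27th of each month.
Next: June 2007 → Jun 27 2007.
July 2007: Jul 27 2007.
Next: August 2007 → Aug 27 2007.

Jun 27 2007, Jul 27 2007, Aug 27 2007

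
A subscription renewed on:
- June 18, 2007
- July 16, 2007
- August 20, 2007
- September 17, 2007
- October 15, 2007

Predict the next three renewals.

Gaps: 28, 35, 28, 28 days — a mix of 28 and 35. Every date is a Monday.
Each is the 3rd Monday of its month.
November 2007 — 3rd Monday is November 19, 2007.
3rd Monday of December 2007: December 17, 2007.
January 2008 — 3rd Monday is January 21, 2008.

November 19, 2007; December 17, 2007; January 21, 2008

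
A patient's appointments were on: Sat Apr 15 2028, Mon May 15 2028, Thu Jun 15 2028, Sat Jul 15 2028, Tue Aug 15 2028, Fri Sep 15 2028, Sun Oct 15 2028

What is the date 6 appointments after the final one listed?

Sun Apr 15 2029

Gaps: 30, 31, 30, 31, 31, 30 days — not constant. Every event is on the 15th of the month.
Pattern: the 15th of each month.
Next: November 2028 → Wed Nov 15 2028.
December 2028: Fri Dec 15 2028.
January 2029: Mon Jan 15 2029.
February 2029: Thu Feb 15 2029.
March 2029: Thu Mar 15 2029.
April 2029: Sun Apr 15 2029.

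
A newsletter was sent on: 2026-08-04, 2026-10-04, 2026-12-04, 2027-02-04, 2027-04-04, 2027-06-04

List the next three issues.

Each date is the 4th; the gaps (61, 61, 62, 59, 61) track the month lengths.
The rule is the 4th of every 2 months.
August 2027: 2027-08-04.
Next: October 2027 → 2027-10-04.
December 2027: 2027-12-04.

2027-08-04, 2027-10-04, 2027-12-04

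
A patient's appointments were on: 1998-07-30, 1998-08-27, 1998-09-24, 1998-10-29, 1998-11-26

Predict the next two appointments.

Every date is a Thursday; gaps 28, 28, 35, 28 days.
Each is the last Thursday of its month (at least one falls on the 29th or later, ruling out '4th Thursday').
Last Thursday of December 1998: 1998-12-31.
January 1999 ends with Thursday 1999-01-28.

1998-12-31, 1999-01-28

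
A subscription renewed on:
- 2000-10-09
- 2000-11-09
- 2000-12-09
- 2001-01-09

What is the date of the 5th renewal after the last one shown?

2001-06-09

Gaps: 31, 30, 31 days — not constant. Every event is on the 9th of the month.
Pattern: the 9th of each month.
February 2001: 2001-02-09.
March 2001: 2001-03-09.
Next: April 2001 → 2001-04-09.
May 2001: 2001-05-09.
June 2001: 2001-06-09.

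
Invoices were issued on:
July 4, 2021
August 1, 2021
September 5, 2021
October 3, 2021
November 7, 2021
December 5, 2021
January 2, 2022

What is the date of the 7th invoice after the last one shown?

All dates are Sundays, 28, 35, 28, 35, 28, 28 days apart.
Specifically, the 1st Sunday of each month.
1st Sunday of February 2022: February 6, 2022.
1st Sunday of March 2022: March 6, 2022.
April 2022 — 1st Sunday is April 3, 2022.
May 2022 — 1st Sunday is May 1, 2022.
1st Sunday of June 2022: June 5, 2022.
July 2022 — 1st Sunday is July 3, 2022.
1st Sunday of August 2022: August 7, 2022.

August 7, 2022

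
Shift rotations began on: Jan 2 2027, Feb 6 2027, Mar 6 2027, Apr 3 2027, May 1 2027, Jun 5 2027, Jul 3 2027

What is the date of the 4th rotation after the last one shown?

All dates are Saturdays, 35, 28, 28, 28, 35, 28 days apart.
Specifically, the 1st Saturday of each month.
1st Saturday of August 2027: Aug 7 2027.
September 2027 — 1st Saturday is Sep 4 2027.
October 2027 — 1st Saturday is Oct 2 2027.
1st Saturday of November 2027: Nov 6 2027.

Nov 6 2027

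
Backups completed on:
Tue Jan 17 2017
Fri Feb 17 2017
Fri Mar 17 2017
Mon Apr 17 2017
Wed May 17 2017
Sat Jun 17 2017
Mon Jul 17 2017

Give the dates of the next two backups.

Thu Aug 17 2017, Sun Sep 17 2017

The day-of-month is always 17 (31, 28, 31, 30, 31, 30 days between events).
So this recurs on the 17th of each month.
August 2017: Thu Aug 17 2017.
Next: September 2017 → Sun Sep 17 2017.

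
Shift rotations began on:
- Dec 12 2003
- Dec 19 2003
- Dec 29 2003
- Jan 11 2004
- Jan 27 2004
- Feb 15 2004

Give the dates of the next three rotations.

Intervals are 7, 10, 13, 16, 19 days — an arithmetic progression with common difference 3.
Next gap: 22 days. Feb 15 2004 + 22 days = Mar 8 2004.
Next gap: 25 days. Mar 8 2004 + 25 days = Apr 2 2004.
Next gap: 28 days. Apr 2 2004 + 28 days = Apr 30 2004.

Mar 8 2004, Apr 2 2004, Apr 30 2004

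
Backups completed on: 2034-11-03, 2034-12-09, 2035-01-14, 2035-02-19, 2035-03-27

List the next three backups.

Gaps between consecutive events: 36, 36, 36, 36 days — a constant 36-day interval.
2035-03-27 + 36 days = 2035-05-02.
2035-05-02 + 36 days = 2035-06-07.
2035-06-07 + 36 days = 2035-07-13.

2035-05-02, 2035-06-07, 2035-07-13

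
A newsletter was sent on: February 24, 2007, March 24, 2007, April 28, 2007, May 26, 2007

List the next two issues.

These are Saturdays at 28- or 35-day spacing (28, 35, 28).
The pattern: 4th Saturday of the month.
June 2007 — 4th Saturday is June 23, 2007.
4th Saturday of July 2007: July 28, 2007.

June 23, 2007; July 28, 2007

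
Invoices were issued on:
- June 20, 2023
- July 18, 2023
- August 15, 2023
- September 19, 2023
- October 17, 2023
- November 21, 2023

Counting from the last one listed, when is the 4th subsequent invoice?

These are Tuesdays at 28- or 35-day spacing (28, 28, 35, 28, 35).
The pattern: 3rd Tuesday of the month.
December 2023 — 3rd Tuesday is December 19, 2023.
3rd Tuesday of January 2024: January 16, 2024.
3rd Tuesday of February 2024: February 20, 2024.
3rd Tuesday of March 2024: March 19, 2024.

March 19, 2024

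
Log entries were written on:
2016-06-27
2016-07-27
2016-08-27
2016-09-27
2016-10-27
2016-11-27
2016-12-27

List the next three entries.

2017-01-27, 2017-02-27, 2017-03-27

Gaps: 30, 31, 31, 30, 31, 30 days — not constant. Every event is on the 27th of the month.
Pattern: the 27th of each month.
Next: January 2017 → 2017-01-27.
February 2017: 2017-02-27.
March 2017: 2017-03-27.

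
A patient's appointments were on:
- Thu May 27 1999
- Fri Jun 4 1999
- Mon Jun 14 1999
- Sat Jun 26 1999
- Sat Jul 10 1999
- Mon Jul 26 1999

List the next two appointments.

Gaps: 8, 10, 12, 14, 16 days — each gap is 2 larger than the previous one.
Next gap: 18 days. Mon Jul 26 1999 + 18 days = Fri Aug 13 1999.
Next gap: 20 days. Fri Aug 13 1999 + 20 days = Thu Sep 2 1999.

Fri Aug 13 1999, Thu Sep 2 1999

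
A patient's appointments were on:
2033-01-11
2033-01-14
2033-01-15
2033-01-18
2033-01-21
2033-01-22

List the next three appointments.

2033-01-25, 2033-01-28, 2033-01-29

Every event lands on a Tuesday or Friday or Saturday (gaps cycle 3, 1, 3, 3, 1).
So the schedule is: every Tuesday, Friday and Saturday.
The following Tuesday is 2033-01-25.
The following Friday is 2033-01-28.
Next Saturday: 2033-01-29.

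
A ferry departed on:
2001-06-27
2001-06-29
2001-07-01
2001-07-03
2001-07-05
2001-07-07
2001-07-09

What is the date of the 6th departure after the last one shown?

Gaps between consecutive events: 2, 2, 2, 2, 2, 2 days — a constant 2-day interval.
2001-07-09 + 2 days = 2001-07-11.
2001-07-11 + 2 days = 2001-07-13.
2001-07-13 + 2 days = 2001-07-15.
2001-07-15 + 2 days = 2001-07-17.
2001-07-17 + 2 days = 2001-07-19.
2001-07-19 + 2 days = 2001-07-21.

2001-07-21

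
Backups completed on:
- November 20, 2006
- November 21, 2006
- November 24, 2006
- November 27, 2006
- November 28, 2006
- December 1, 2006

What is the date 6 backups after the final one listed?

December 15, 2006

The gap pattern 1, 3, 3, 1, 3 repeats every 3 events.
These are the Mondays, Tuesdays and Fridays of each week.
Next Monday: December 4, 2006.
The following Tuesday is December 5, 2006.
Next Friday: December 8, 2006.
Next Monday: December 11, 2006.
The following Tuesday is December 12, 2006.
Next Friday: December 15, 2006.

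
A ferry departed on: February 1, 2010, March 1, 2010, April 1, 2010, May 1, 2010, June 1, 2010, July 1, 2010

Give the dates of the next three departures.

The day-of-month is always 1 (28, 31, 30, 31, 30 days between events).
So this recurs on the 1st of each month.
Next: August 2010 → August 1, 2010.
September 2010: September 1, 2010.
Next: October 2010 → October 1, 2010.

August 1, 2010; September 1, 2010; October 1, 2010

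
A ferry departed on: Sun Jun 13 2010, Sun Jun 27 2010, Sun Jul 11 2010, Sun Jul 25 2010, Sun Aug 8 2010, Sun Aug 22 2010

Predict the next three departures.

Gaps between consecutive events: 14, 14, 14, 14, 14 days — a constant 14-day interval.
Sun Aug 22 2010 + 14 days = Sun Sep 5 2010.
Sun Sep 5 2010 + 14 days = Sun Sep 19 2010.
Sun Sep 19 2010 + 14 days = Sun Oct 3 2010.

Sun Sep 5 2010, Sun Sep 19 2010, Sun Oct 3 2010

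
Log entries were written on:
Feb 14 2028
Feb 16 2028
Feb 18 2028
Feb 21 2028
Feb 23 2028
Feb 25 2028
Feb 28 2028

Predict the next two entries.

Every event lands on a Monday or Wednesday or Friday (gaps cycle 2, 2, 3, 2, 2, 3).
So the schedule is: every Monday, Wednesday and Friday.
Next Wednesday: Mar 1 2028.
The following Friday is Mar 3 2028.

Mar 1 2028, Mar 3 2028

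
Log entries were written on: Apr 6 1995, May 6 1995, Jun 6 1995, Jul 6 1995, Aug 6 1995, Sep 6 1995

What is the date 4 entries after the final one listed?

Each date is the 6th; the gaps (30, 31, 30, 31, 31) track the month lengths.
The rule is the 6th of each month.
October 1995: Oct 6 1995.
November 1995: Nov 6 1995.
Next: December 1995 → Dec 6 1995.
January 1996: Jan 6 1996.

Jan 6 1996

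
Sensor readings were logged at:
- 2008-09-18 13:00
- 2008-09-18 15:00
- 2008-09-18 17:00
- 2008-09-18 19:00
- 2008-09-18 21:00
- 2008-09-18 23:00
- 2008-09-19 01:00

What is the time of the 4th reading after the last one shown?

2008-09-19 09:00

Gaps: 2, 2, 2, 2, 2, 2 hours — each event is 2 hours after the previous one.
2008-09-19 01:00 + 2 h = 2008-09-19 03:00.
2008-09-19 03:00 + 2 h = 2008-09-19 05:00.
2008-09-19 05:00 + 2 h = 2008-09-19 07:00.
2008-09-19 07:00 + 2 h = 2008-09-19 09:00.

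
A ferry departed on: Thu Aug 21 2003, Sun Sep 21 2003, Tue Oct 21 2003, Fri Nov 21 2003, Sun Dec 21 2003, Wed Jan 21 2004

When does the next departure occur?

Sat Feb 21 2004

Gaps: 31, 30, 31, 30, 31 days — not constant. Every event is on the 21st of the month.
Pattern: the 21st of each month.
February 2004: Sat Feb 21 2004.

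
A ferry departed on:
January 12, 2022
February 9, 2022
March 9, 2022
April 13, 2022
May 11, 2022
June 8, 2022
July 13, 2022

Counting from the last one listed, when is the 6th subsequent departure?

All dates are Wednesdays, 28, 28, 35, 28, 28, 35 days apart.
Specifically, the 2nd Wednesday of each month.
2nd Wednesday of August 2022: August 10, 2022.
September 2022 — 2nd Wednesday is September 14, 2022.
October 2022 — 2nd Wednesday is October 12, 2022.
November 2022 — 2nd Wednesday is November 9, 2022.
December 2022 — 2nd Wednesday is December 14, 2022.
2nd Wednesday of January 2023: January 11, 2023.

January 11, 2023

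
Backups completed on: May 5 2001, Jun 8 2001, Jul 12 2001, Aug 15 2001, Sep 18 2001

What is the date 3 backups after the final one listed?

Dec 29 2001

Gaps between consecutive events: 34, 34, 34, 34 days — a constant 34-day interval.
Sep 18 2001 + 34 days = Oct 22 2001.
Oct 22 2001 + 34 days = Nov 25 2001.
Nov 25 2001 + 34 days = Dec 29 2001.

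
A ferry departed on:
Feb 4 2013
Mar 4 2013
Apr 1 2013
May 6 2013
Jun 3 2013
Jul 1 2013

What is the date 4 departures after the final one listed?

Nov 4 2013

Gaps: 28, 28, 35, 28, 28 days — a mix of 28 and 35. Every date is a Monday.
Each is the 1st Monday of its month.
1st Monday of August 2013: Aug 5 2013.
1st Monday of September 2013: Sep 2 2013.
October 2013 — 1st Monday is Oct 7 2013.
November 2013 — 1st Monday is Nov 4 2013.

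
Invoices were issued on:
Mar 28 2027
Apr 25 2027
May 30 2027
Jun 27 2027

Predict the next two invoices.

These are Sundays with 28, 35, 28-day gaps.
Each is the final Sunday of its month — May 30 2027 is past the 28th, so '4th Sunday' doesn't fit.
Last Sunday of July 2027: Jul 25 2027.
Last Sunday of August 2027: Aug 29 2027.

Jul 25 2027, Aug 29 2027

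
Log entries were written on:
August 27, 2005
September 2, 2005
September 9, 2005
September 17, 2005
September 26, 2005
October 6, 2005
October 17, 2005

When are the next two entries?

Intervals are 6, 7, 8, 9, 10, 11 days — an arithmetic progression with common difference 1.
Next gap: 12 days. October 17, 2005 + 12 days = October 29, 2005.
Next gap: 13 days. October 29, 2005 + 13 days = November 11, 2005.

October 29, 2005; November 11, 2005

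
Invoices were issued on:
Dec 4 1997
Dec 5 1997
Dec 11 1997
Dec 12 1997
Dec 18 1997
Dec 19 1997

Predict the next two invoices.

Every event lands on a Thursday or Friday (gaps cycle 1, 6, 1, 6, 1).
So the schedule is: every Thursday and Friday.
The following Thursday is Dec 25 1997.
The following Friday is Dec 26 1997.

Dec 25 1997, Dec 26 1997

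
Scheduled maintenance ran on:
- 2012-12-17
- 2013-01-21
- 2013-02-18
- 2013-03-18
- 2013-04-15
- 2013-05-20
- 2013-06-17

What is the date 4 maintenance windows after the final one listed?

2013-10-21

These are Mondays at 28- or 35-day spacing (35, 28, 28, 28, 35, 28).
The pattern: 3rd Monday of the month.
3rd Monday of July 2013: 2013-07-15.
August 2013 — 3rd Monday is 2013-08-19.
3rd Monday of September 2013: 2013-09-16.
October 2013 — 3rd Monday is 2013-10-21.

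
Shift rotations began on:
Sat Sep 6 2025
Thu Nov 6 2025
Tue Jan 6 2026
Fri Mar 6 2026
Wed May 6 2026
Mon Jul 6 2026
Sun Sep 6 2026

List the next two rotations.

The day-of-month is always 6 (61, 61, 59, 61, 61, 62 days between events).
So this recurs on the 6th of every 2 months.
November 2026: Fri Nov 6 2026.
January 2027: Wed Jan 6 2027.

Fri Nov 6 2026, Wed Jan 6 2027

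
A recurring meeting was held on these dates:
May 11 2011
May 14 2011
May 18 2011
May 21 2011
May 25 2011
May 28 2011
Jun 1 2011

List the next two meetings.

Jun 4 2011, Jun 8 2011

Every event lands on a Wednesday or Saturday (gaps cycle 3, 4, 3, 4, 3, 4).
So the schedule is: every Wednesday and Saturday.
Next Saturday: Jun 4 2011.
The following Wednesday is Jun 8 2011.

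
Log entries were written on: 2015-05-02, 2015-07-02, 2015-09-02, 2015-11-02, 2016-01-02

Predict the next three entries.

2016-03-02, 2016-05-02, 2016-07-02

The day-of-month is always 2 (61, 62, 61, 61 days between events).
So this recurs on the 2nd of every 2 months.
Next: March 2016 → 2016-03-02.
Next: May 2016 → 2016-05-02.
July 2016: 2016-07-02.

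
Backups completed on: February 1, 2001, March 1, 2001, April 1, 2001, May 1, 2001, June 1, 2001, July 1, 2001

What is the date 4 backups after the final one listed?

November 1, 2001

The day-of-month is always 1 (28, 31, 30, 31, 30 days between events).
So this recurs on the 1st of each month.
Next: August 2001 → August 1, 2001.
September 2001: September 1, 2001.
October 2001: October 1, 2001.
Next: November 2001 → November 1, 2001.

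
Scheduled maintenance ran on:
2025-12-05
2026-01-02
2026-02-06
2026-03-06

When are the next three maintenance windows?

These are Fridays at 28- or 35-day spacing (28, 35, 28).
The pattern: 1st Friday of the month.
April 2026 — 1st Friday is 2026-04-03.
1st Friday of May 2026: 2026-05-01.
1st Friday of June 2026: 2026-06-05.

2026-04-03, 2026-05-01, 2026-06-05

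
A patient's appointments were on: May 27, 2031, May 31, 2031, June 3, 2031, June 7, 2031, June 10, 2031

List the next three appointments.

The gap pattern 4, 3, 4, 3 repeats every 2 events.
These are the Tuesdays and Saturdays of each week.
The following Saturday is June 14, 2031.
Next Tuesday: June 17, 2031.
The following Saturday is June 21, 2031.

June 14, 2031; June 17, 2031; June 21, 2031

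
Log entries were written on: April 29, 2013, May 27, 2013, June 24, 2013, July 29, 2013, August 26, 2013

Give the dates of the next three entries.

Every date is a Monday; gaps 28, 28, 35, 28 days.
Each is the last Monday of its month (at least one falls on the 29th or later, ruling out '4th Monday').
September 2013 ends with Monday September 30, 2013.
October 2013 ends with Monday October 28, 2013.
November 2013 ends with Monday November 25, 2013.

September 30, 2013; October 28, 2013; November 25, 2013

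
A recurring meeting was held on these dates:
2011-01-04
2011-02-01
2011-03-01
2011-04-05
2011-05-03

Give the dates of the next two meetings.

2011-06-07, 2011-07-05

Gaps: 28, 28, 35, 28 days — a mix of 28 and 35. Every date is a Tuesday.
Each is the 1st Tuesday of its month.
June 2011 — 1st Tuesday is 2011-06-07.
1st Tuesday of July 2011: 2011-07-05.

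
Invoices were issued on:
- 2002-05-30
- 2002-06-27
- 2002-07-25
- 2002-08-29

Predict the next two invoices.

2002-09-26, 2002-10-31

All Thursdays; the gaps (28, 28, 35) vary with month length.
This is the last Thursday of each month.
September 2002 ends with Thursday 2002-09-26.
Last Thursday of October 2002: 2002-10-31.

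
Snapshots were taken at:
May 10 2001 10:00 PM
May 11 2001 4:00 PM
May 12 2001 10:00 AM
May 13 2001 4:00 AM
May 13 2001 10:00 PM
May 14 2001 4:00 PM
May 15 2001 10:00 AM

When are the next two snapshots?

The interval is a steady 18 hours (18, 18, 18, 18, 18, 18).
May 15 2001 10:00 AM + 18 h = May 16 2001 4:00 AM.
May 16 2001 4:00 AM + 18 h = May 16 2001 10:00 PM.

May 16 2001 4:00 AM, May 16 2001 10:00 PM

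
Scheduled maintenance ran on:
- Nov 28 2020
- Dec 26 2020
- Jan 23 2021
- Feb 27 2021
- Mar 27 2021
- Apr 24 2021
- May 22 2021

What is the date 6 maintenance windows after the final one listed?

Gaps: 28, 28, 35, 28, 28, 28 days — a mix of 28 and 35. Every date is a Saturday.
Each is the 4th Saturday of its month.
June 2021 — 4th Saturday is Jun 26 2021.
July 2021 — 4th Saturday is Jul 24 2021.
August 2021 — 4th Saturday is Aug 28 2021.
4th Saturday of September 2021: Sep 25 2021.
October 2021 — 4th Saturday is Oct 23 2021.
4th Saturday of November 2021: Nov 27 2021.

Nov 27 2021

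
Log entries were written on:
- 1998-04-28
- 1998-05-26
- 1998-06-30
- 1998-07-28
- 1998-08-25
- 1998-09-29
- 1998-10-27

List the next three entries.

1998-11-24, 1998-12-29, 1999-01-26

All Tuesdays; the gaps (28, 35, 28, 28, 35, 28) vary with month length.
This is the last Tuesday of each month.
Last Tuesday of November 1998: 1998-11-24.
Last Tuesday of December 1998: 1998-12-29.
Last Tuesday of January 1999: 1999-01-26.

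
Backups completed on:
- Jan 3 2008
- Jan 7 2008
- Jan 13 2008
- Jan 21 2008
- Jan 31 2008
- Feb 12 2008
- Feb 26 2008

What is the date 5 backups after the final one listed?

Gaps: 4, 6, 8, 10, 12, 14 days — each gap is 2 larger than the previous one.
Next gap: 16 days. Feb 26 2008 + 16 days = Mar 13 2008.
Next gap: 18 days. Mar 13 2008 + 18 days = Mar 31 2008.
Next gap: 20 days. Mar 31 2008 + 20 days = Apr 20 2008.
Next gap: 22 days. Apr 20 2008 + 22 days = May 12 2008.
Next gap: 24 days. May 12 2008 + 24 days = Jun 5 2008.

Jun 5 2008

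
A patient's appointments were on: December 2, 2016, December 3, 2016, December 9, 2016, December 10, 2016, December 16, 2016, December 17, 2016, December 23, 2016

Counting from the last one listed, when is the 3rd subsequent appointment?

December 31, 2016

The gap pattern 1, 6, 1, 6, 1, 6 repeats every 2 events.
These are the Fridays and Saturdays of each week.
Next Saturday: December 24, 2016.
Next Friday: December 30, 2016.
Next Saturday: December 31, 2016.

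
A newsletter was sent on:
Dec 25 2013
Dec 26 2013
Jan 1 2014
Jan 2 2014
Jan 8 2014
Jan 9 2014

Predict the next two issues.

Every event lands on a Wednesday or Thursday (gaps cycle 1, 6, 1, 6, 1).
So the schedule is: every Wednesday and Thursday.
The following Wednesday is Jan 15 2014.
Next Thursday: Jan 16 2014.

Jan 15 2014, Jan 16 2014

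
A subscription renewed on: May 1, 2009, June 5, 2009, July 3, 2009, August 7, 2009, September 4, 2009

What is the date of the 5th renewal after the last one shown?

All dates are Fridays, 35, 28, 35, 28 days apart.
Specifically, the 1st Friday of each month.
1st Friday of October 2009: October 2, 2009.
1st Friday of November 2009: November 6, 2009.
December 2009 — 1st Friday is December 4, 2009.
1st Friday of January 2010: January 1, 2010.
February 2010 — 1st Friday is February 5, 2010.

February 5, 2010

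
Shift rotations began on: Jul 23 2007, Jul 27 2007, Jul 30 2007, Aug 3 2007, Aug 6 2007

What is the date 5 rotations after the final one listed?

Gaps: 4, 3, 4, 3 days — not constant, but cyclic with period 2.
The events fall on every Monday and Friday.
Next Friday: Aug 10 2007.
The following Monday is Aug 13 2007.
Next Friday: Aug 17 2007.
The following Monday is Aug 20 2007.
Next Friday: Aug 24 2007.

Aug 24 2007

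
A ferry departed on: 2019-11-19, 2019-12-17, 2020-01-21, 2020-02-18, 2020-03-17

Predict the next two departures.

2020-04-21, 2020-05-19

These are Tuesdays at 28- or 35-day spacing (28, 35, 28, 28).
The pattern: 3rd Tuesday of the month.
3rd Tuesday of April 2020: 2020-04-21.
3rd Tuesday of May 2020: 2020-05-19.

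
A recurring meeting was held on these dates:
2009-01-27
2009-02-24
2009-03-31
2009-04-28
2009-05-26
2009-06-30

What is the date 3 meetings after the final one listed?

2009-09-29

These are Tuesdays with 28, 35, 28, 28, 35-day gaps.
Each is the final Tuesday of its month — 2009-03-31 is past the 28th, so '4th Tuesday' doesn't fit.
July 2009 ends with Tuesday 2009-07-28.
August 2009 ends with Tuesday 2009-08-25.
September 2009 ends with Tuesday 2009-09-29.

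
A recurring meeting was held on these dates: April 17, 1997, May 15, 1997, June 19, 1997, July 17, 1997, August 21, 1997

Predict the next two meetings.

Gaps: 28, 35, 28, 35 days — a mix of 28 and 35. Every date is a Thursday.
Each is the 3rd Thursday of its month.
September 1997 — 3rd Thursday is September 18, 1997.
3rd Thursday of October 1997: October 16, 1997.

September 18, 1997; October 16, 1997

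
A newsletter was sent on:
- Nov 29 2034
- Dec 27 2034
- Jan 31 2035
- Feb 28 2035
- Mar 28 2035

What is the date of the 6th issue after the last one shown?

These are Wednesdays with 28, 35, 28, 28-day gaps.
Each is the final Wednesday of its month — Nov 29 2034 is past the 28th, so '4th Wednesday' doesn't fit.
April 2035 ends with Wednesday Apr 25 2035.
Last Wednesday of May 2035: May 30 2035.
Last Wednesday of June 2035: Jun 27 2035.
Last Wednesday of July 2035: Jul 25 2035.
Last Wednesday of August 2035: Aug 29 2035.
September 2035 ends with Wednesday Sep 26 2035.

Sep 26 2035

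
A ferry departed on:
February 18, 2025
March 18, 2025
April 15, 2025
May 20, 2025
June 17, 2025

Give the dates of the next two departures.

These are Tuesdays at 28- or 35-day spacing (28, 28, 35, 28).
The pattern: 3rd Tuesday of the month.
3rd Tuesday of July 2025: July 15, 2025.
August 2025 — 3rd Tuesday is August 19, 2025.

July 15, 2025; August 19, 2025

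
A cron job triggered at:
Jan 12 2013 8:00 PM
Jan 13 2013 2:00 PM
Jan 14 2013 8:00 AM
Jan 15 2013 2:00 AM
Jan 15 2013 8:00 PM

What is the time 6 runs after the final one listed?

Spacing: 18, 18, 18, 18 h — constant 18 h.
Jan 15 2013 8:00 PM + 18 h = Jan 16 2013 2:00 PM.
Jan 16 2013 2:00 PM + 18 h = Jan 17 2013 8:00 AM.
Jan 17 2013 8:00 AM + 18 h = Jan 18 2013 2:00 AM.
Jan 18 2013 2:00 AM + 18 h = Jan 18 2013 8:00 PM.
Jan 18 2013 8:00 PM + 18 h = Jan 19 2013 2:00 PM.
Jan 19 2013 2:00 PM + 18 h = Jan 20 2013 8:00 AM.

Jan 20 2013 8:00 AM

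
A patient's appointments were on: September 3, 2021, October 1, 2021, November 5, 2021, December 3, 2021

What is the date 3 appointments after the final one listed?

March 4, 2022

These are Fridays at 28- or 35-day spacing (28, 35, 28).
The pattern: 1st Friday of the month.
January 2022 — 1st Friday is January 7, 2022.
1st Friday of February 2022: February 4, 2022.
March 2022 — 1st Friday is March 4, 2022.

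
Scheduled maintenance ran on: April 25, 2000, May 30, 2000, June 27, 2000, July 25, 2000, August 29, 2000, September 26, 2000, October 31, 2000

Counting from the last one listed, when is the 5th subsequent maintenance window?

Every date is a Tuesday; gaps 35, 28, 28, 35, 28, 35 days.
Each is the last Tuesday of its month (at least one falls on the 29th or later, ruling out '4th Tuesday').
Last Tuesday of November 2000: November 28, 2000.
December 2000 ends with Tuesday December 26, 2000.
January 2001 ends with Tuesday January 30, 2001.
February 2001 ends with Tuesday February 27, 2001.
March 2001 ends with Tuesday March 27, 2001.

March 27, 2001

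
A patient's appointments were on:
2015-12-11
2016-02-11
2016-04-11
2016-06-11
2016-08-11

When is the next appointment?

2016-10-11

The day-of-month is always 11 (62, 60, 61, 61 days between events).
So this recurs on the 11th of every 2 months.
October 2016: 2016-10-11.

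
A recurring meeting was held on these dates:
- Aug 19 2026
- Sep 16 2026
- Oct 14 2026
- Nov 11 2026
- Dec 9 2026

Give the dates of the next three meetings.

The spacing is 28, 28, 28, 28 days — always 28 days.
Dec 9 2026 + 28 days = Jan 6 2027.
Jan 6 2027 + 28 days = Feb 3 2027.
Feb 3 2027 + 28 days = Mar 3 2027.

Jan 6 2027, Feb 3 2027, Mar 3 2027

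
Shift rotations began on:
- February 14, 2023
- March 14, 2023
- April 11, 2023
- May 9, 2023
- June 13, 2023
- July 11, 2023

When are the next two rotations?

August 8, 2023; September 12, 2023

All dates are Tuesdays, 28, 28, 28, 35, 28 days apart.
Specifically, the 2nd Tuesday of each month.
August 2023 — 2nd Tuesday is August 8, 2023.
2nd Tuesday of September 2023: September 12, 2023.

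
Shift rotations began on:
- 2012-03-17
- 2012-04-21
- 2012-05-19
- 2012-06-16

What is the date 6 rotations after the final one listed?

Gaps: 35, 28, 28 days — a mix of 28 and 35. Every date is a Saturday.
Each is the 3rd Saturday of its month.
3rd Saturday of July 2012: 2012-07-21.
August 2012 — 3rd Saturday is 2012-08-18.
September 2012 — 3rd Saturday is 2012-09-15.
3rd Saturday of October 2012: 2012-10-20.
3rd Saturday of November 2012: 2012-11-17.
3rd Saturday of December 2012: 2012-12-15.

2012-12-15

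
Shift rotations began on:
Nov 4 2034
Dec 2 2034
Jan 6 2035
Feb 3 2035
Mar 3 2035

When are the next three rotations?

Apr 7 2035, May 5 2035, Jun 2 2035

Gaps: 28, 35, 28, 28 days — a mix of 28 and 35. Every date is a Saturday.
Each is the 1st Saturday of its month.
April 2035 — 1st Saturday is Apr 7 2035.
May 2035 — 1st Saturday is May 5 2035.
1st Saturday of June 2035: Jun 2 2035.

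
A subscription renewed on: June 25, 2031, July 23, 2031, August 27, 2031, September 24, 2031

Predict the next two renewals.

All dates are Wednesdays, 28, 35, 28 days apart.
Specifically, the 4th Wednesday of each month.
October 2031 — 4th Wednesday is October 22, 2031.
4th Wednesday of November 2031: November 26, 2031.

October 22, 2031; November 26, 2031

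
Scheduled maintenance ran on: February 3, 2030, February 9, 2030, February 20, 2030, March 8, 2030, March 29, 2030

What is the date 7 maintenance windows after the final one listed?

Gaps: 6, 11, 16, 21 days — each gap is 5 larger than the previous one.
Next gap: 26 days. March 29, 2030 + 26 days = April 24, 2030.
Next gap: 31 days. April 24, 2030 + 31 days = May 25, 2030.
Next gap: 36 days. May 25, 2030 + 36 days = June 30, 2030.
Next gap: 41 days. June 30, 2030 + 41 days = August 10, 2030.
Next gap: 46 days. August 10, 2030 + 46 days = September 25, 2030.
Next gap: 51 days. September 25, 2030 + 51 days = November 15, 2030.
Next gap: 56 days. November 15, 2030 + 56 days = January 10, 2031.

January 10, 2031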